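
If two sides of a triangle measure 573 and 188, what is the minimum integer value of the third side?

386

The third side must be strictly greater than |573 − 188| = 385.
The smallest integer above 385 is 386.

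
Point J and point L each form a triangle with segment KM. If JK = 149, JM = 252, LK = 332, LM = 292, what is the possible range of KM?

From triangle JKM: |149 − 252| < KM < 149 + 252, i.e. 103 < KM < 401.
From triangle LKM: 40 < KM < 624.
Both must hold, so KM lies in the intersection.

103 < KM < 401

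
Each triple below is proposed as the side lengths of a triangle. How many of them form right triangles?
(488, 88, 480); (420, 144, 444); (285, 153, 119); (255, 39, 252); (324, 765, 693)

(488,88,480): 88²+480² = 238144 = 488² → right
(420,144,444): 144²+420² = 197136 = 444² → right
(285,153,119): 119+153 ≤ 285, not a triangle
(255,39,252): 39²+252² = 65025 = 255² → right
(324,765,693): 324²+693² = 585225 = 765² → right
4 of the 5 are right.

4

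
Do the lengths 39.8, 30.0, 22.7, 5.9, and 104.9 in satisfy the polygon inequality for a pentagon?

For a pentagon, each side must be shorter than the sum of the others.
Here the longest side is 104.9, but the remaining 4 sides sum to only 98.4.

No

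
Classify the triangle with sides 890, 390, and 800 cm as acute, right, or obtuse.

Compare the square of the longest side to the sum of squares of the other two: 390² + 800² = 792100 = 890².

right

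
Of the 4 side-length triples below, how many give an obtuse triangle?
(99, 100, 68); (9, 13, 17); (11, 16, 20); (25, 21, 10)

3

(99,100,68): 68²+99² = 14425 > 10000 = 100² → acute
(9,13,17): 9²+13² = 250 < 289 = 17² → obtuse
(11,16,20): 11²+16² = 377 < 400 = 20² → obtuse
(25,21,10): 10²+21² = 541 < 625 = 25² → obtuse
3 of the 4 are obtuse.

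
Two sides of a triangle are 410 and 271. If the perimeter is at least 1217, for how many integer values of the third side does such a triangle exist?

145

Triangle inequality: 139 < x < 681. Perimeter ≥ 1217 gives x ≥ 1217 − 410 − 271 = 536.
So 536 ≤ x < 681; integers 536 through 680: 145 values.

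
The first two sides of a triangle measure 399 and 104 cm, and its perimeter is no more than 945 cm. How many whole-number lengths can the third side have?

Triangle inequality: 295 < x < 503. Perimeter ≤ 945 gives x ≤ 945 − 399 − 104 = 442.
So 295 < x ≤ 442; integers 296 through 442: 147 values.

147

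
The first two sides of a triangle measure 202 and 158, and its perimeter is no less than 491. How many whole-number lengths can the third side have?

Triangle inequality: 44 < x < 360. Perimeter ≥ 491 gives x ≥ 491 − 202 − 158 = 131.
So 131 ≤ x < 360; integers 131 through 359: 229 values.

229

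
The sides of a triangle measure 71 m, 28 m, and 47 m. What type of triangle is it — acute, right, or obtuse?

Compare the square of the longest side to the sum of squares of the other two: 28² + 47² = 2993 < 5041 = 71².

obtuse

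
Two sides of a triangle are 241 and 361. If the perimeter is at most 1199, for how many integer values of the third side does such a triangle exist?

Triangle inequality: 120 < x < 602. Perimeter ≤ 1199 gives x ≤ 1199 − 241 − 361 = 597.
So 120 < x ≤ 597; integers 121 through 597: 477 values.

477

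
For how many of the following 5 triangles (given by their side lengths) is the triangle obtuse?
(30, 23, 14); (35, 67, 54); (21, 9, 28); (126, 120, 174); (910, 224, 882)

3

(30,23,14): 14²+23² = 725 < 900 = 30² → obtuse
(35,67,54): 35²+54² = 4141 < 4489 = 67² → obtuse
(21,9,28): 9²+21² = 522 < 784 = 28² → obtuse
(126,120,174): 120²+126² = 30276 = 174² → right
(910,224,882): 224²+882² = 828100 = 910² → right
3 of the 5 are obtuse.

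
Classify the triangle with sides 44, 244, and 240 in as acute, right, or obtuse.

Compare the square of the longest side to the sum of squares of the other two: 44² + 240² = 59536 = 244².

right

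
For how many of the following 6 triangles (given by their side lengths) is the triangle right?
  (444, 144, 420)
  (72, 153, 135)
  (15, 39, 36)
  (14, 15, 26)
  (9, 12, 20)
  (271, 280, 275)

(444,144,420): 144²+420² = 197136 = 444² → right
(72,153,135): 72²+135² = 23409 = 153² → right
(15,39,36): 15²+36² = 1521 = 39² → right
(14,15,26): 14²+15² = 421 < 676 = 26² → obtuse
(9,12,20): 9²+12² = 225 < 400 = 20² → obtuse
(271,280,275): 271²+275² = 149066 > 78400 = 280² → acute
3 of the 6 are right.

3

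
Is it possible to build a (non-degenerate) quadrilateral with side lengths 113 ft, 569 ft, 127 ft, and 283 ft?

For a quadrilateral, each side must be shorter than the sum of the others.
Here the longest side is 569, but the remaining 3 sides sum to only 523.

No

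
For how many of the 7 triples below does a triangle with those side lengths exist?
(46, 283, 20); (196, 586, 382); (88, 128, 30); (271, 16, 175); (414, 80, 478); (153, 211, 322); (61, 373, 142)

2

(20,46,283): 20+46 ≤ 283 → not valid
(196,382,586): 196+382 ≤ 586 → not valid
(30,88,128): 30+88 ≤ 128 → not valid
(16,175,271): 16+175 ≤ 271 → not valid
(80,414,478): 80+414 > 478 → valid
(153,211,322): 153+211 > 322 → valid
(61,142,373): 61+142 ≤ 373 → not valid
2 of the 7 triples form a triangle.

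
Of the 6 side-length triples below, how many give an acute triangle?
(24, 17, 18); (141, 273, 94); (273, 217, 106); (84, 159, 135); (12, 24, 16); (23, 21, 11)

(24,17,18): 17²+18² = 613 > 576 = 24² → acute
(141,273,94): 94+141 ≤ 273, not a triangle
(273,217,106): 106²+217² = 58325 < 74529 = 273² → obtuse
(84,159,135): 84²+135² = 25281 = 159² → right
(12,24,16): 12²+16² = 400 < 576 = 24² → obtuse
(23,21,11): 11²+21² = 562 > 529 = 23² → acute
2 of the 6 are acute.

2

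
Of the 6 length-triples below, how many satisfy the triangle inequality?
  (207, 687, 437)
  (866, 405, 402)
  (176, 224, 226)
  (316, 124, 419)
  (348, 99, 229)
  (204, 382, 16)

(207,437,687): 207+437 ≤ 687 → not valid
(402,405,866): 402+405 ≤ 866 → not valid
(176,224,226): 176+224 > 226 → valid
(124,316,419): 124+316 > 419 → valid
(99,229,348): 99+229 ≤ 348 → not valid
(16,204,382): 16+204 ≤ 382 → not valid
2 of the 6 triples form a triangle.

2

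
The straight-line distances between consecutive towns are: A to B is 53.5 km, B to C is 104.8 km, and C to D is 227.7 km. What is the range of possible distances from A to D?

The maximum is all hops collinear in one direction: 53.5 + 104.8 + 227.7 = 386.0.
The longest hop is 227.7; the others sum to 158.3. Folding the others back against it leaves at least 227.7 − 158.3 = 69.4.

69.4 ≤ AD ≤ 386.0 km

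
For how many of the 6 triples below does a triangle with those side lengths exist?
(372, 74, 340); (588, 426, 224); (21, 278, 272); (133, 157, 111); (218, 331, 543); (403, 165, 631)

5

(74,340,372): 74+340 > 372 → valid
(224,426,588): 224+426 > 588 → valid
(21,272,278): 21+272 > 278 → valid
(111,133,157): 111+133 > 157 → valid
(218,331,543): 218+331 > 543 → valid
(165,403,631): 165+403 ≤ 631 → not valid
5 of the 6 triples form a triangle.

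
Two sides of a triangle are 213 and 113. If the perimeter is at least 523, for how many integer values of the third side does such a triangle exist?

129

Triangle inequality: 100 < x < 326. Perimeter ≥ 523 gives x ≥ 523 − 213 − 113 = 197.
So 197 ≤ x < 326; integers 197 through 325: 129 values.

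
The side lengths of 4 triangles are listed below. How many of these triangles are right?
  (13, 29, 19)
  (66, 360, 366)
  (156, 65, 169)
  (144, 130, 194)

3

(13,29,19): 13²+19² = 530 < 841 = 29² → obtuse
(66,360,366): 66²+360² = 133956 = 366² → right
(156,65,169): 65²+156² = 28561 = 169² → right
(144,130,194): 130²+144² = 37636 = 194² → right
3 of the 4 are right.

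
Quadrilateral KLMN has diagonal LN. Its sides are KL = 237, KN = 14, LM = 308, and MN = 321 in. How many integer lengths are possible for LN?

27

From triangle KLN: 223 < LN < 251.
From triangle MLN: 13 < LN < 629.
Intersection: 223 < LN < 251, so integers 224 through 250: 27 values.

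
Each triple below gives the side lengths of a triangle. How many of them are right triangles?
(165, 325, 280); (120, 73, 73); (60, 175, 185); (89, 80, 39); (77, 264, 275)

(165,325,280): 165²+280² = 105625 = 325² → right
(120,73,73): 73²+73² = 10658 < 14400 = 120² → obtuse
(60,175,185): 60²+175² = 34225 = 185² → right
(89,80,39): 39²+80² = 7921 = 89² → right
(77,264,275): 77²+264² = 75625 = 275² → right
4 of the 5 are right.

4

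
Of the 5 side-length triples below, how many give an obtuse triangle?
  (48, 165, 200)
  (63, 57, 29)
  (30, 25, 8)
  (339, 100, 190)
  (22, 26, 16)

2

(48,165,200): 48²+165² = 29529 < 40000 = 200² → obtuse
(63,57,29): 29²+57² = 4090 > 3969 = 63² → acute
(30,25,8): 8²+25² = 689 < 900 = 30² → obtuse
(339,100,190): 100+190 ≤ 339, not a triangle
(22,26,16): 16²+22² = 740 > 676 = 26² → acute
2 of the 5 are obtuse.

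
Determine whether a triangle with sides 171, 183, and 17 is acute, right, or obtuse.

Compare the square of the longest side to the sum of squares of the other two: 17² + 171² = 29530 < 33489 = 183².

obtuse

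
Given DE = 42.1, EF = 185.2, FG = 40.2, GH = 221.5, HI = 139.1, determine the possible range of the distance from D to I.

The maximum is all hops collinear in one direction: 42.1 + 185.2 + 40.2 + 221.5 + 139.1 = 628.1.
The longest hop is 221.5; the others sum to 406.6. Since 221.5 ≤ 406.6, the path can fold back on itself completely, so the minimum distance is 0.

0 ≤ DI ≤ 628.1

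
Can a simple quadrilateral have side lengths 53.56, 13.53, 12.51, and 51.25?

Yes

A quadrilateral exists iff every side is shorter than the sum of the others — equivalently, the longest side is less than the sum of the rest.
Longest side 53.56 < 77.29 (sum of the remaining 3), so yes.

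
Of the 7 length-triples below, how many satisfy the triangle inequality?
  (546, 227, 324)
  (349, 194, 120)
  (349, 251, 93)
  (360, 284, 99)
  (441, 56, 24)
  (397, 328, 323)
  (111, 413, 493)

(227,324,546): 227+324 > 546 → valid
(120,194,349): 120+194 ≤ 349 → not valid
(93,251,349): 93+251 ≤ 349 → not valid
(99,284,360): 99+284 > 360 → valid
(24,56,441): 24+56 ≤ 441 → not valid
(323,328,397): 323+328 > 397 → valid
(111,413,493): 111+413 > 493 → valid
4 of the 7 triples form a triangle.

4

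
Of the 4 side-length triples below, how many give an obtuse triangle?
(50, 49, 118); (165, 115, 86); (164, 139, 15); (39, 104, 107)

(50,49,118): 49+50 ≤ 118, not a triangle
(165,115,86): 86²+115² = 20621 < 27225 = 165² → obtuse
(164,139,15): 15+139 ≤ 164, not a triangle
(39,104,107): 39²+104² = 12337 > 11449 = 107² → acute
1 of the 4 is obtuse.

1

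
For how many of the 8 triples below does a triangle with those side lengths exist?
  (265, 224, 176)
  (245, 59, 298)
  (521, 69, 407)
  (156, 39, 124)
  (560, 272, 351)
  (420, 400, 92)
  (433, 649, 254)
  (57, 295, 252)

(176,224,265): 176+224 > 265 → valid
(59,245,298): 59+245 > 298 → valid
(69,407,521): 69+407 ≤ 521 → not valid
(39,124,156): 39+124 > 156 → valid
(272,351,560): 272+351 > 560 → valid
(92,400,420): 92+400 > 420 → valid
(254,433,649): 254+433 > 649 → valid
(57,252,295): 57+252 > 295 → valid
7 of the 8 triples form a triangle.

7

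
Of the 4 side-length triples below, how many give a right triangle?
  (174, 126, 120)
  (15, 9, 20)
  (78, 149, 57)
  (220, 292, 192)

2

(174,126,120): 120²+126² = 30276 = 174² → right
(15,9,20): 9²+15² = 306 < 400 = 20² → obtuse
(78,149,57): 57+78 ≤ 149, not a triangle
(220,292,192): 192²+220² = 85264 = 292² → right
2 of the 4 are right.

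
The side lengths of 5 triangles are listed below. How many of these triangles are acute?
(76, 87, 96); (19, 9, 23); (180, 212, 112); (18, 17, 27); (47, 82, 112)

1

(76,87,96): 76²+87² = 13345 > 9216 = 96² → acute
(19,9,23): 9²+19² = 442 < 529 = 23² → obtuse
(180,212,112): 112²+180² = 44944 = 212² → right
(18,17,27): 17²+18² = 613 < 729 = 27² → obtuse
(47,82,112): 47²+82² = 8933 < 12544 = 112² → obtuse
1 of the 5 is acute.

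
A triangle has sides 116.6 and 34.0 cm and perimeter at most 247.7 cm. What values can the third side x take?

82.6 < x ≤ 97.1

Triangle inequality alone gives 82.6 < x < 150.6.
The perimeter condition gives x ≤ 247.7 − 116.6 − 34.0 = 97.1.
Intersecting the two: 82.6 < x ≤ 97.1.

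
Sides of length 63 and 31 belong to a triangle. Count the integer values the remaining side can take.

The third side lies in the open interval (32, 94).
Integers from 33 to 93 inclusive: 93 − 33 + 1 = 61.

61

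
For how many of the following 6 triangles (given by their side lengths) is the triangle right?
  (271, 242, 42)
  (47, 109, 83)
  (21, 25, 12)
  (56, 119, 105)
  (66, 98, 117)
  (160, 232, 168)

2

(271,242,42): 42²+242² = 60328 < 73441 = 271² → obtuse
(47,109,83): 47²+83² = 9098 < 11881 = 109² → obtuse
(21,25,12): 12²+21² = 585 < 625 = 25² → obtuse
(56,119,105): 56²+105² = 14161 = 119² → right
(66,98,117): 66²+98² = 13960 > 13689 = 117² → acute
(160,232,168): 160²+168² = 53824 = 232² → right
2 of the 6 are right.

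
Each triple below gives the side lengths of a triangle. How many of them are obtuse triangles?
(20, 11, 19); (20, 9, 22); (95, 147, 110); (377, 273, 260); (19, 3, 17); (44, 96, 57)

4

(20,11,19): 11²+19² = 482 > 400 = 20² → acute
(20,9,22): 9²+20² = 481 < 484 = 22² → obtuse
(95,147,110): 95²+110² = 21125 < 21609 = 147² → obtuse
(377,273,260): 260²+273² = 142129 = 377² → right
(19,3,17): 3²+17² = 298 < 361 = 19² → obtuse
(44,96,57): 44²+57² = 5185 < 9216 = 96² → obtuse
4 of the 6 are obtuse.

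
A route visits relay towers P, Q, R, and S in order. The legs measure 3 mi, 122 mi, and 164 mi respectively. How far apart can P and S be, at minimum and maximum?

39 ≤ PS ≤ 289 mi

The maximum is all hops collinear in one direction: 3 + 122 + 164 = 289.
The longest hop is 164; the others sum to 125. Folding the others back against it leaves at least 164 − 125 = 39.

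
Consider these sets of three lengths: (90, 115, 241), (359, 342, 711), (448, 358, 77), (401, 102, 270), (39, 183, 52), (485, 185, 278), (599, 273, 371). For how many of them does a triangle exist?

(90,115,241): 90+115 ≤ 241 → not valid
(342,359,711): 342+359 ≤ 711 → not valid
(77,358,448): 77+358 ≤ 448 → not valid
(102,270,401): 102+270 ≤ 401 → not valid
(39,52,183): 39+52 ≤ 183 → not valid
(185,278,485): 185+278 ≤ 485 → not valid
(273,371,599): 273+371 > 599 → valid
1 of the 7 triples forms a triangle.

1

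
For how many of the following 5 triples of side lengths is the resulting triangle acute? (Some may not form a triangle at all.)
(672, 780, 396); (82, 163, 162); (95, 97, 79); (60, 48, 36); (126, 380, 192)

2

(672,780,396): 396²+672² = 608400 = 780² → right
(82,163,162): 82²+162² = 32968 > 26569 = 163² → acute
(95,97,79): 79²+95² = 15266 > 9409 = 97² → acute
(60,48,36): 36²+48² = 3600 = 60² → right
(126,380,192): 126+192 ≤ 380, not a triangle
2 of the 5 are acute.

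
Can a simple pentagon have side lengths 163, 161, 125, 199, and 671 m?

For a pentagon, each side must be shorter than the sum of the others.
Here the longest side is 671, but the remaining 4 sides sum to only 648.

No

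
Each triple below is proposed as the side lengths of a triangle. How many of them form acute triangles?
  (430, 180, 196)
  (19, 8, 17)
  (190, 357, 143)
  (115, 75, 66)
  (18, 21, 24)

(430,180,196): 180+196 ≤ 430, not a triangle
(19,8,17): 8²+17² = 353 < 361 = 19² → obtuse
(190,357,143): 143+190 ≤ 357, not a triangle
(115,75,66): 66²+75² = 9981 < 13225 = 115² → obtuse
(18,21,24): 18²+21² = 765 > 576 = 24² → acute
1 of the 5 is acute.

1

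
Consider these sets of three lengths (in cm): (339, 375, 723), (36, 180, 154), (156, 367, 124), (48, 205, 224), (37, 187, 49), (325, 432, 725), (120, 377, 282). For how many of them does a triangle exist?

4

(339,375,723): 339+375 ≤ 723 → not valid
(36,154,180): 36+154 > 180 → valid
(124,156,367): 124+156 ≤ 367 → not valid
(48,205,224): 48+205 > 224 → valid
(37,49,187): 37+49 ≤ 187 → not valid
(325,432,725): 325+432 > 725 → valid
(120,282,377): 120+282 > 377 → valid
4 of the 7 triples form a triangle.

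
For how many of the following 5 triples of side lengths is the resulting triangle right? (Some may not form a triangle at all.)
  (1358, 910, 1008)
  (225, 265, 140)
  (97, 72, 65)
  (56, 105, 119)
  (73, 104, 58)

4

(1358,910,1008): 910²+1008² = 1844164 = 1358² → right
(225,265,140): 140²+225² = 70225 = 265² → right
(97,72,65): 65²+72² = 9409 = 97² → right
(56,105,119): 56²+105² = 14161 = 119² → right
(73,104,58): 58²+73² = 8693 < 10816 = 104² → obtuse
4 of the 5 are right.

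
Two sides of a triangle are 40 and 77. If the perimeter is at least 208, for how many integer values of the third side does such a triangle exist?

26

Triangle inequality: 37 < x < 117. Perimeter ≥ 208 gives x ≥ 208 − 40 − 77 = 91.
So 91 ≤ x < 117; integers 91 through 116: 26 values.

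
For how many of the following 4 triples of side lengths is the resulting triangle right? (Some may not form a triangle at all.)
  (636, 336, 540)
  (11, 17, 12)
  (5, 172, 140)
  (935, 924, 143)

2

(636,336,540): 336²+540² = 404496 = 636² → right
(11,17,12): 11²+12² = 265 < 289 = 17² → obtuse
(5,172,140): 5+140 ≤ 172, not a triangle
(935,924,143): 143²+924² = 874225 = 935² → right
2 of the 4 are right.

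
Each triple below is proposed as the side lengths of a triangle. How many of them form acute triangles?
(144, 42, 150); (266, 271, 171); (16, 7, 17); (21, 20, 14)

(144,42,150): 42²+144² = 22500 = 150² → right
(266,271,171): 171²+266² = 99997 > 73441 = 271² → acute
(16,7,17): 7²+16² = 305 > 289 = 17² → acute
(21,20,14): 14²+20² = 596 > 441 = 21² → acute
3 of the 4 are acute.

3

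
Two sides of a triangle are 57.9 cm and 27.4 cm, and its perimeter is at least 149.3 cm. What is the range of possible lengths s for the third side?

Triangle inequality alone gives 30.5 < s < 85.3.
The perimeter condition gives s ≥ 149.3 − 57.9 − 27.4 = 64.0.
Intersecting the two: 64.0 ≤ s < 85.3.

64.0 ≤ s < 85.3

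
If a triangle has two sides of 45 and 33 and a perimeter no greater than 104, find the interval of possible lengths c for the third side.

Triangle inequality alone gives 12 < c < 78.
The perimeter condition gives c ≤ 104 − 45 − 33 = 26.
Intersecting the two: 12 < c ≤ 26.

12 < c ≤ 26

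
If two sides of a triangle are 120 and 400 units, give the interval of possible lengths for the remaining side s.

By the triangle inequality, s must be less than 120 + 400 = 520 and greater than |120 − 400| = 280.

280 < s < 520 (units)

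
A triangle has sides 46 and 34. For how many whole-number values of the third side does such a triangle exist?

The third side lies in the open interval (12, 80).
Integers from 13 to 79 inclusive: 79 − 13 + 1 = 67.

67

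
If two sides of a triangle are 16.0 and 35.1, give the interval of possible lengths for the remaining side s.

19.1 < s < 51.1

By the triangle inequality, s must be less than 16.0 + 35.1 = 51.1 and greater than |16.0 − 35.1| = 19.1.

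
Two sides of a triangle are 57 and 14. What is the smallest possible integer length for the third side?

The third side must be strictly greater than |57 − 14| = 43.
The smallest integer above 43 is 44.

44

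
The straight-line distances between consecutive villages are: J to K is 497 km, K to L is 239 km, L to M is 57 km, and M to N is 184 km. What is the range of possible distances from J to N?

17 ≤ JN ≤ 977 km

The maximum is all hops collinear in one direction: 497 + 239 + 57 + 184 = 977.
The longest hop is 497; the others sum to 480. Folding the others back against it leaves at least 497 − 480 = 17.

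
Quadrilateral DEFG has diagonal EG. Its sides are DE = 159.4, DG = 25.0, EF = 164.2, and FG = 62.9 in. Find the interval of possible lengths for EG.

134.4 < EG < 184.4

From triangle DEG: |159.4 − 25.0| < EG < 159.4 + 25.0, i.e. 134.4 < EG < 184.4.
From triangle FEG: 101.3 < EG < 227.1.
Both must hold, so EG lies in the intersection.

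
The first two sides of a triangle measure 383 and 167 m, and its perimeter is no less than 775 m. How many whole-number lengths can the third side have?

325

Triangle inequality: 216 < x < 550. Perimeter ≥ 775 gives x ≥ 775 − 383 − 167 = 225.
So 225 ≤ x < 550; integers 225 through 549: 325 values.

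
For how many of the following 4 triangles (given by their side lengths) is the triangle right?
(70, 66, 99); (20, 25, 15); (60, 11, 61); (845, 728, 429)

(70,66,99): 66²+70² = 9256 < 9801 = 99² → obtuse
(20,25,15): 15²+20² = 625 = 25² → right
(60,11,61): 11²+60² = 3721 = 61² → right
(845,728,429): 429²+728² = 714025 = 845² → right
3 of the 4 are right.

3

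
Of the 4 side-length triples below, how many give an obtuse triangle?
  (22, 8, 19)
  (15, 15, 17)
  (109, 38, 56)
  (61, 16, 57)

2

(22,8,19): 8²+19² = 425 < 484 = 22² → obtuse
(15,15,17): 15²+15² = 450 > 289 = 17² → acute
(109,38,56): 38+56 ≤ 109, not a triangle
(61,16,57): 16²+57² = 3505 < 3721 = 61² → obtuse
2 of the 4 are obtuse.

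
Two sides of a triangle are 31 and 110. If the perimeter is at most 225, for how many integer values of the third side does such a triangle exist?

5

Triangle inequality: 79 < x < 141. Perimeter ≤ 225 gives x ≤ 225 − 31 − 110 = 84.
So 79 < x ≤ 84; integers 80 through 84: 5 values.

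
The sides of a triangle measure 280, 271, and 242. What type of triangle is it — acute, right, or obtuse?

Compare the square of the longest side to the sum of squares of the other two: 242² + 271² = 132005 > 78400 = 280².

acute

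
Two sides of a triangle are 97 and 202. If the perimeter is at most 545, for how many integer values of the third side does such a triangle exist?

Triangle inequality: 105 < x < 299. Perimeter ≤ 545 gives x ≤ 545 − 97 − 202 = 246.
So 105 < x ≤ 246; integers 106 through 246: 141 values.

141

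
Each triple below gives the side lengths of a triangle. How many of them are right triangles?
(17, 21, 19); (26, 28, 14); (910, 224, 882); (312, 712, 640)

(17,21,19): 17²+19² = 650 > 441 = 21² → acute
(26,28,14): 14²+26² = 872 > 784 = 28² → acute
(910,224,882): 224²+882² = 828100 = 910² → right
(312,712,640): 312²+640² = 506944 = 712² → right
2 of the 4 are right.

2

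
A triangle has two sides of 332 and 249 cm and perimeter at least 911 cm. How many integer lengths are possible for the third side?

251

Triangle inequality: 83 < x < 581. Perimeter ≥ 911 gives x ≥ 911 − 332 − 249 = 330.
So 330 ≤ x < 581; integers 330 through 580: 251 values.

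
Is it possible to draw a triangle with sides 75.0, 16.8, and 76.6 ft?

The longest side is 76.6, and the other two sum to 91.8.
Since 91.8 > 76.6, the triangle inequality holds.

Yes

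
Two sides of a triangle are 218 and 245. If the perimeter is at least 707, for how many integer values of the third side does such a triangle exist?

219

Triangle inequality: 27 < x < 463. Perimeter ≥ 707 gives x ≥ 707 − 218 − 245 = 244.
So 244 ≤ x < 463; integers 244 through 462: 219 values.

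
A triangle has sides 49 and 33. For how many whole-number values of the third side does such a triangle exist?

65

The third side lies in the open interval (16, 82).
Integers from 17 to 81 inclusive: 81 − 17 + 1 = 65.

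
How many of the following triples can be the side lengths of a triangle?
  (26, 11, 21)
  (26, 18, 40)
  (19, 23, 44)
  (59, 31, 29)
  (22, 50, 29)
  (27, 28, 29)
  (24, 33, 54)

6

(11,21,26): 11+21 > 26 → valid
(18,26,40): 18+26 > 40 → valid
(19,23,44): 19+23 ≤ 44 → not valid
(29,31,59): 29+31 > 59 → valid
(22,29,50): 22+29 > 50 → valid
(27,28,29): 27+28 > 29 → valid
(24,33,54): 24+33 > 54 → valid
6 of the 7 triples form a triangle.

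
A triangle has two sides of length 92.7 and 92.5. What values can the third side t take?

By the triangle inequality, t must be less than 92.7 + 92.5 = 185.2 and greater than |92.7 − 92.5| = 0.2.

0.2 < t < 185.2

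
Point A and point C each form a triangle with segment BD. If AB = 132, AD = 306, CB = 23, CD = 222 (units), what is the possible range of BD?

199 < BD < 245

From triangle ABD: |132 − 306| < BD < 132 + 306, i.e. 174 < BD < 438.
From triangle CBD: 199 < BD < 245.
Both must hold, so BD lies in the intersection.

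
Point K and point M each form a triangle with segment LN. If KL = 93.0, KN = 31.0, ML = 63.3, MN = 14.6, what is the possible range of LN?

From triangle KLN: |93.0 − 31.0| < LN < 93.0 + 31.0, i.e. 62.0 < LN < 124.0.
From triangle MLN: 48.7 < LN < 77.9.
Both must hold, so LN lies in the intersection.

62.0 < LN < 77.9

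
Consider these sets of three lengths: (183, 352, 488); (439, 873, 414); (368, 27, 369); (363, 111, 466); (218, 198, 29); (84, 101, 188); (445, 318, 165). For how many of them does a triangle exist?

(183,352,488): 183+352 > 488 → valid
(414,439,873): 414+439 ≤ 873 → not valid
(27,368,369): 27+368 > 369 → valid
(111,363,466): 111+363 > 466 → valid
(29,198,218): 29+198 > 218 → valid
(84,101,188): 84+101 ≤ 188 → not valid
(165,318,445): 165+318 > 445 → valid
5 of the 7 triples form a triangle.

5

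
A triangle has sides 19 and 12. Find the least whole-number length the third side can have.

The third side must be strictly greater than |19 − 12| = 7.
The smallest integer above 7 is 8.

8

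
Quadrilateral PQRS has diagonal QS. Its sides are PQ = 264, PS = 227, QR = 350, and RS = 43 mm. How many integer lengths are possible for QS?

From triangle PQS: 37 < QS < 491.
From triangle RQS: 307 < QS < 393.
Intersection: 307 < QS < 393, so integers 308 through 392: 85 values.

85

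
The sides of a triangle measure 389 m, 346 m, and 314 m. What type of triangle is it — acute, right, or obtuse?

Compare the square of the longest side to the sum of squares of the other two: 314² + 346² = 218312 > 151321 = 389².

acute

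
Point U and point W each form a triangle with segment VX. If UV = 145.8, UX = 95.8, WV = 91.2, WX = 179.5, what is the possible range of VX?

From triangle UVX: |145.8 − 95.8| < VX < 145.8 + 95.8, i.e. 50.0 < VX < 241.6.
From triangle WVX: 88.3 < VX < 270.7.
Both must hold, so VX lies in the intersection.

88.3 < VX < 241.6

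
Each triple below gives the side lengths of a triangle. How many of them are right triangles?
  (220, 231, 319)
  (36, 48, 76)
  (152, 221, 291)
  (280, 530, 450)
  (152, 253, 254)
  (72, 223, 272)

(220,231,319): 220²+231² = 101761 = 319² → right
(36,48,76): 36²+48² = 3600 < 5776 = 76² → obtuse
(152,221,291): 152²+221² = 71945 < 84681 = 291² → obtuse
(280,530,450): 280²+450² = 280900 = 530² → right
(152,253,254): 152²+253² = 87113 > 64516 = 254² → acute
(72,223,272): 72²+223² = 54913 < 73984 = 272² → obtuse
2 of the 6 are right.

2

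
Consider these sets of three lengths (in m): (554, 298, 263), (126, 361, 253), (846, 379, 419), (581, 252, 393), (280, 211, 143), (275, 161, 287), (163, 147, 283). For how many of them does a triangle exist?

6

(263,298,554): 263+298 > 554 → valid
(126,253,361): 126+253 > 361 → valid
(379,419,846): 379+419 ≤ 846 → not valid
(252,393,581): 252+393 > 581 → valid
(143,211,280): 143+211 > 280 → valid
(161,275,287): 161+275 > 287 → valid
(147,163,283): 147+163 > 283 → valid
6 of the 7 triples form a triangle.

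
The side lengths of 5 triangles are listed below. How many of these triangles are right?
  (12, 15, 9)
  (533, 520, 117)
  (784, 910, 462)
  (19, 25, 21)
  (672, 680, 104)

4

(12,15,9): 9²+12² = 225 = 15² → right
(533,520,117): 117²+520² = 284089 = 533² → right
(784,910,462): 462²+784² = 828100 = 910² → right
(19,25,21): 19²+21² = 802 > 625 = 25² → acute
(672,680,104): 104²+672² = 462400 = 680² → right
4 of the 5 are right.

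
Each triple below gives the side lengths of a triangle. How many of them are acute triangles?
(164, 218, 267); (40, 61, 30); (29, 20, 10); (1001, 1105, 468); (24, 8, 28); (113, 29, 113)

2

(164,218,267): 164²+218² = 74420 > 71289 = 267² → acute
(40,61,30): 30²+40² = 2500 < 3721 = 61² → obtuse
(29,20,10): 10²+20² = 500 < 841 = 29² → obtuse
(1001,1105,468): 468²+1001² = 1221025 = 1105² → right
(24,8,28): 8²+24² = 640 < 784 = 28² → obtuse
(113,29,113): 29²+113² = 13610 > 12769 = 113² → acute
2 of the 6 are acute.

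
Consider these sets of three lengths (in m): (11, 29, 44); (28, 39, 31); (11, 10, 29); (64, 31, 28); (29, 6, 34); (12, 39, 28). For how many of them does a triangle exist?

3

(11,29,44): 11+29 ≤ 44 → not valid
(28,31,39): 28+31 > 39 → valid
(10,11,29): 10+11 ≤ 29 → not valid
(28,31,64): 28+31 ≤ 64 → not valid
(6,29,34): 6+29 > 34 → valid
(12,28,39): 12+28 > 39 → valid
3 of the 6 triples form a triangle.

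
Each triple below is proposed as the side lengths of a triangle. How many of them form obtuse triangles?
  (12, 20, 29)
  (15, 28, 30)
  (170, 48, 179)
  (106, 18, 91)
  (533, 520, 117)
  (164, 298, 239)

(12,20,29): 12²+20² = 544 < 841 = 29² → obtuse
(15,28,30): 15²+28² = 1009 > 900 = 30² → acute
(170,48,179): 48²+170² = 31204 < 32041 = 179² → obtuse
(106,18,91): 18²+91² = 8605 < 11236 = 106² → obtuse
(533,520,117): 117²+520² = 284089 = 533² → right
(164,298,239): 164²+239² = 84017 < 88804 = 298² → obtuse
4 of the 6 are obtuse.

4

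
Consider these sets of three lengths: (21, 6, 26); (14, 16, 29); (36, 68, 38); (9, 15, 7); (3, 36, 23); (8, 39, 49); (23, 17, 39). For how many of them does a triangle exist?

(6,21,26): 6+21 > 26 → valid
(14,16,29): 14+16 > 29 → valid
(36,38,68): 36+38 > 68 → valid
(7,9,15): 7+9 > 15 → valid
(3,23,36): 3+23 ≤ 36 → not valid
(8,39,49): 8+39 ≤ 49 → not valid
(17,23,39): 17+23 > 39 → valid
5 of the 7 triples form a triangle.

5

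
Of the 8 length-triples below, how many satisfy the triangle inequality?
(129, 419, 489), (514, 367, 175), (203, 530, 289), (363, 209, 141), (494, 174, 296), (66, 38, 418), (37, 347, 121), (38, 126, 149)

(129,419,489): 129+419 > 489 → valid
(175,367,514): 175+367 > 514 → valid
(203,289,530): 203+289 ≤ 530 → not valid
(141,209,363): 141+209 ≤ 363 → not valid
(174,296,494): 174+296 ≤ 494 → not valid
(38,66,418): 38+66 ≤ 418 → not valid
(37,121,347): 37+121 ≤ 347 → not valid
(38,126,149): 38+126 > 149 → valid
3 of the 8 triples form a triangle.

3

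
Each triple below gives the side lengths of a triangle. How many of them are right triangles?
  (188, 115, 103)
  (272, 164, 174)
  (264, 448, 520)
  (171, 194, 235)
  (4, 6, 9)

(188,115,103): 103²+115² = 23834 < 35344 = 188² → obtuse
(272,164,174): 164²+174² = 57172 < 73984 = 272² → obtuse
(264,448,520): 264²+448² = 270400 = 520² → right
(171,194,235): 171²+194² = 66877 > 55225 = 235² → acute
(4,6,9): 4²+6² = 52 < 81 = 9² → obtuse
1 of the 5 is right.

1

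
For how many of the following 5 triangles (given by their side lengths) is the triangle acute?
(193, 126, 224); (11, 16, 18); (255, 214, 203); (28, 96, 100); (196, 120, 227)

(193,126,224): 126²+193² = 53125 > 50176 = 224² → acute
(11,16,18): 11²+16² = 377 > 324 = 18² → acute
(255,214,203): 203²+214² = 87005 > 65025 = 255² → acute
(28,96,100): 28²+96² = 10000 = 100² → right
(196,120,227): 120²+196² = 52816 > 51529 = 227² → acute
4 of the 5 are acute.

4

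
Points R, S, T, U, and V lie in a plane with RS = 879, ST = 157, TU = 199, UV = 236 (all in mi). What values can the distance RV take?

287 ≤ RV ≤ 1471 mi

The maximum is all hops collinear in one direction: 879 + 157 + 199 + 236 = 1471.
The longest hop is 879; the others sum to 592. Folding the others back against it leaves at least 879 − 592 = 287.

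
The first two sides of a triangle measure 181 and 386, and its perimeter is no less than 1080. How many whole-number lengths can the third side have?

Triangle inequality: 205 < x < 567. Perimeter ≥ 1080 gives x ≥ 1080 − 181 − 386 = 513.
So 513 ≤ x < 567; integers 513 through 566: 54 values.

54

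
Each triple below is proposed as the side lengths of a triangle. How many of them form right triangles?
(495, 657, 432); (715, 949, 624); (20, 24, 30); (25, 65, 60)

3

(495,657,432): 432²+495² = 431649 = 657² → right
(715,949,624): 624²+715² = 900601 = 949² → right
(20,24,30): 20²+24² = 976 > 900 = 30² → acute
(25,65,60): 25²+60² = 4225 = 65² → right
3 of the 4 are right.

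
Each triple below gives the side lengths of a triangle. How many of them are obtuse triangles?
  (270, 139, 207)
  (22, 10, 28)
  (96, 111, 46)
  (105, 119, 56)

3

(270,139,207): 139²+207² = 62170 < 72900 = 270² → obtuse
(22,10,28): 10²+22² = 584 < 784 = 28² → obtuse
(96,111,46): 46²+96² = 11332 < 12321 = 111² → obtuse
(105,119,56): 56²+105² = 14161 = 119² → right
3 of the 4 are obtuse.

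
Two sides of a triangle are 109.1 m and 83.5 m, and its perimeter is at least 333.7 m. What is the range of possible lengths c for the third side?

Triangle inequality alone gives 25.6 < c < 192.6.
The perimeter condition gives c ≥ 333.7 − 109.1 − 83.5 = 141.1.
Intersecting the two: 141.1 ≤ c < 192.6.

141.1 ≤ c < 192.6 m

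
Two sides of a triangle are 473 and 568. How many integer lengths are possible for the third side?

945

The third side lies in the open interval (95, 1041).
Integers from 96 to 1040 inclusive: 1040 − 96 + 1 = 945.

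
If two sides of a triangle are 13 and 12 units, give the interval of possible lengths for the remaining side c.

1 < c < 25 (units)

By the triangle inequality, c must be less than 13 + 12 = 25 and greater than |13 − 12| = 1.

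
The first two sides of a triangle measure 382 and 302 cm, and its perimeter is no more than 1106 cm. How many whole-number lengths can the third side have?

342

Triangle inequality: 80 < x < 684. Perimeter ≤ 1106 gives x ≤ 1106 − 382 − 302 = 422.
So 80 < x ≤ 422; integers 81 through 422: 342 values.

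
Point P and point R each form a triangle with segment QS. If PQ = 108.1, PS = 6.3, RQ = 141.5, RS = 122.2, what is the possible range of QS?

From triangle PQS: |108.1 − 6.3| < QS < 108.1 + 6.3, i.e. 101.8 < QS < 114.4.
From triangle RQS: 19.3 < QS < 263.7.
Both must hold, so QS lies in the intersection.

101.8 < QS < 114.4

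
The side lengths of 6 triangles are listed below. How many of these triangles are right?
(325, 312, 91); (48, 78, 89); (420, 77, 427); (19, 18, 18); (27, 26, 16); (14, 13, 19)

(325,312,91): 91²+312² = 105625 = 325² → right
(48,78,89): 48²+78² = 8388 > 7921 = 89² → acute
(420,77,427): 77²+420² = 182329 = 427² → right
(19,18,18): 18²+18² = 648 > 361 = 19² → acute
(27,26,16): 16²+26² = 932 > 729 = 27² → acute
(14,13,19): 13²+14² = 365 > 361 = 19² → acute
2 of the 6 are right.

2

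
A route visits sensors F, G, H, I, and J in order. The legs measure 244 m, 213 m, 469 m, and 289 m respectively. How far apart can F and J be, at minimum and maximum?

0 ≤ FJ ≤ 1215 m

The maximum is all hops collinear in one direction: 244 + 213 + 469 + 289 = 1215.
The longest hop is 469; the others sum to 746. Since 469 ≤ 746, the path can fold back on itself completely, so the minimum distance is 0.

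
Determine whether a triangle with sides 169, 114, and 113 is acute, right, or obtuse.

Compare the square of the longest side to the sum of squares of the other two: 113² + 114² = 25765 < 28561 = 169².

obtuse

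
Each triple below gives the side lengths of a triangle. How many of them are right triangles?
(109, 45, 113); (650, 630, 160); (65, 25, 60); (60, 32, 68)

(109,45,113): 45²+109² = 13906 > 12769 = 113² → acute
(650,630,160): 160²+630² = 422500 = 650² → right
(65,25,60): 25²+60² = 4225 = 65² → right
(60,32,68): 32²+60² = 4624 = 68² → right
3 of the 4 are right.

3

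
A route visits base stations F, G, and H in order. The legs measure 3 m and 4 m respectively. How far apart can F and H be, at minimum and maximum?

1 ≤ FH ≤ 7 m

By the triangle inequality, |3 − 4| ≤ FH ≤ 3 + 4.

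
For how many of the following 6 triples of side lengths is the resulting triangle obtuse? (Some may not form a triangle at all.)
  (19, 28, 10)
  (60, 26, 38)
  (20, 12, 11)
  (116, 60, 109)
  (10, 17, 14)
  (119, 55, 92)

4

(19,28,10): 10²+19² = 461 < 784 = 28² → obtuse
(60,26,38): 26²+38² = 2120 < 3600 = 60² → obtuse
(20,12,11): 11²+12² = 265 < 400 = 20² → obtuse
(116,60,109): 60²+109² = 15481 > 13456 = 116² → acute
(10,17,14): 10²+14² = 296 > 289 = 17² → acute
(119,55,92): 55²+92² = 11489 < 14161 = 119² → obtuse
4 of the 6 are obtuse.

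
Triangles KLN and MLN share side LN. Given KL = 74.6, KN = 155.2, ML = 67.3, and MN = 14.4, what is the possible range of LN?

From triangle KLN: |74.6 − 155.2| < LN < 74.6 + 155.2, i.e. 80.6 < LN < 229.8.
From triangle MLN: 52.9 < LN < 81.7.
Both must hold, so LN lies in the intersection.

80.6 < LN < 81.7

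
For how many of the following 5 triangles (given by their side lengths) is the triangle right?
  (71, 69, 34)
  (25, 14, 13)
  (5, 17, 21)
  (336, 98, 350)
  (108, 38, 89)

(71,69,34): 34²+69² = 5917 > 5041 = 71² → acute
(25,14,13): 13²+14² = 365 < 625 = 25² → obtuse
(5,17,21): 5²+17² = 314 < 441 = 21² → obtuse
(336,98,350): 98²+336² = 122500 = 350² → right
(108,38,89): 38²+89² = 9365 < 11664 = 108² → obtuse
1 of the 5 is right.

1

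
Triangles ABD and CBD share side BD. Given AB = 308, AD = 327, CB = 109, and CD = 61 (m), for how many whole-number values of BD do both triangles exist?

121

From triangle ABD: 19 < BD < 635.
From triangle CBD: 48 < BD < 170.
Intersection: 48 < BD < 170, so integers 49 through 169: 121 values.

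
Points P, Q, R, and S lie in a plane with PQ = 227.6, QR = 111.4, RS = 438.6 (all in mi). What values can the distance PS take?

The maximum is all hops collinear in one direction: 227.6 + 111.4 + 438.6 = 777.6.
The longest hop is 438.6; the others sum to 339.0. Folding the others back against it leaves at least 438.6 − 339.0 = 99.6.

99.6 ≤ PS ≤ 777.6 mi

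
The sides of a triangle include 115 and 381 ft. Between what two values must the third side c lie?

266 < c < 496 (ft)

By the triangle inequality, c must be less than 115 + 381 = 496 and greater than |115 − 381| = 266.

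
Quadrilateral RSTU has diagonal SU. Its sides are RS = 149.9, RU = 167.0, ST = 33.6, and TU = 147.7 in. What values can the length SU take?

From triangle RSU: |149.9 − 167.0| < SU < 149.9 + 167.0, i.e. 17.1 < SU < 316.9.
From triangle TSU: 114.1 < SU < 181.3.
Both must hold, so SU lies in the intersection.

114.1 < SU < 181.3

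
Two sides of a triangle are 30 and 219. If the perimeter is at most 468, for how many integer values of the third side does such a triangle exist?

30

Triangle inequality: 189 < x < 249. Perimeter ≤ 468 gives x ≤ 468 − 30 − 219 = 219.
So 189 < x ≤ 219; integers 190 through 219: 30 values.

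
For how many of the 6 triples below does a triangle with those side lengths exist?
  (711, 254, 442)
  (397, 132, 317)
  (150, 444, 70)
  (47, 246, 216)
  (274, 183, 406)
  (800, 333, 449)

3

(254,442,711): 254+442 ≤ 711 → not valid
(132,317,397): 132+317 > 397 → valid
(70,150,444): 70+150 ≤ 444 → not valid
(47,216,246): 47+216 > 246 → valid
(183,274,406): 183+274 > 406 → valid
(333,449,800): 333+449 ≤ 800 → not valid
3 of the 6 triples form a triangle.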